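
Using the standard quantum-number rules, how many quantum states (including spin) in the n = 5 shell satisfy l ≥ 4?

18

Go through l = 0, …, 4 (the values permitted for n = 5).
Orbitals with l ≥ 4, by l: l=4 → 9.
Orbitals: 9. Each orbital carries two spin states, so 9 × 2 = 18 states.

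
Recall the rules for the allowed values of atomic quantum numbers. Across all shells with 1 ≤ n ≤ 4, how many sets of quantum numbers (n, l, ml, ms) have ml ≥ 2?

8

Work shell by shell — for each n, count the (l, ml) pairs that satisfy ml ≥ 2:
n=3 → 1; n=4 → 3.
Orbitals: 1 + 3 = 4. Including both spin states (ms = ±1/2) gives 2 × 4 = 8 states.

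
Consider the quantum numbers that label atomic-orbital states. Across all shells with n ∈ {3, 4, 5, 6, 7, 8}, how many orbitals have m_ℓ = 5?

Count contributing orbitals for each principal shell:
n=6 → 1; n=7 → 2; n=8 → 3.
Total orbitals: 1 + 2 + 3 = 6.

6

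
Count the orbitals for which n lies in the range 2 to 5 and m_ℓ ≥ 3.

4

Count contributing orbitals for each principal shell:
n=4 → 1; n=5 → 3.
Total orbitals: 1 + 3 = 4.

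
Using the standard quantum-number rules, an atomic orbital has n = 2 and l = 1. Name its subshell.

2p

l = 1 corresponds to the letter 'p', so the subshell is 2p.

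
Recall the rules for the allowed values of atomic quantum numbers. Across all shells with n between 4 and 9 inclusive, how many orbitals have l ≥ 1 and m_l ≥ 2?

83

Count contributing orbitals for each principal shell:
n=4 → 3; n=5 → 6; n=6 → 10; n=7 → 15; n=8 → 21; n=9 → 28.
Total orbitals: 3 + 6 + 10 + 15 + 21 + 28 = 83.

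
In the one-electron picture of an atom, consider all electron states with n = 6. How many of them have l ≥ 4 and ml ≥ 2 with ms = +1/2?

The (l, ml) pairs meeting l ≥ 4 and ml ≥ 2 give: l=4 → 3; l=5 → 4.
Orbitals: 3 + 4 = 7. With ms fixed to a single value there is one state per orbital, giving 7 states.

7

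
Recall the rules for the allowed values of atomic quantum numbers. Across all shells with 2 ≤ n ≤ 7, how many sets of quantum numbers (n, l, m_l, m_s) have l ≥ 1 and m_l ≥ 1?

Go shell by shell, enumerating (l, m_l) with l ≥ 1 and m_l ≥ 1:
n=2 → 1; n=3 → 3; n=4 → 6; n=5 → 10; n=6 → 15; n=7 → 21.
Orbitals: 1 + 3 + 6 + 10 + 15 + 21 = 56. Including both spin states (m_s = ±1/2) gives 2 × 56 = 112 states.

112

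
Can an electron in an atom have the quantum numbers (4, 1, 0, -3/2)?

Not allowed

The spin quantum number for an electron can only be m_s = +1/2 or −1/2; m_s = -3/2 is not one of those.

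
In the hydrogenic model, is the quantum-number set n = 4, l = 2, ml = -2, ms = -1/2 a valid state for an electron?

Allowed

n = 4 is a positive integer. l = 2 satisfies 0 ≤ l ≤ n−1 = 3. ml = -2 lies in the range −l … +l (here −2 … 2). ms = -1/2 is one of ±1/2.
All four constraints are satisfied.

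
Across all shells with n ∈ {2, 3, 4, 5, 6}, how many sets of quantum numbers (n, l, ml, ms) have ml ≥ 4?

Per-shell orbital counts meeting the constraint:
n=5 → 1; n=6 → 3.
Orbitals: 1 + 3 = 4. Including both spin states (ms = ±1/2) gives 2 × 4 = 8 states.

8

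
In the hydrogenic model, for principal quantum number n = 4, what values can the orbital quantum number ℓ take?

0, 1, 2, 3

ℓ is an integer with 0 ≤ ℓ ≤ n−1, so for n = 4: ℓ = 0, 1, 2, 3.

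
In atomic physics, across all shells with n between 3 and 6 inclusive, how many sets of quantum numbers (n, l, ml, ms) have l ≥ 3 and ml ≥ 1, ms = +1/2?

22

Go shell by shell, enumerating (l, ml) with l ≥ 3 and ml ≥ 1:
n=4 → 3; n=5 → 7; n=6 → 12.
Orbitals: 3 + 7 + 12 = 22. With ms fixed to +1/2 there is one state per orbital, so 22 states.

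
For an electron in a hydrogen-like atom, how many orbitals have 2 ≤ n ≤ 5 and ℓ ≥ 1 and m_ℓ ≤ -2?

10

For each n in the range, tally the orbitals obeying ℓ ≥ 1 and m_ℓ ≤ -2:
n=3 → 1; n=4 → 3; n=5 → 6.
Total orbitals: 1 + 3 + 6 = 10.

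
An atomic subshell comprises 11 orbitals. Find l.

l = 5

2l+1 = 11 gives l = 5.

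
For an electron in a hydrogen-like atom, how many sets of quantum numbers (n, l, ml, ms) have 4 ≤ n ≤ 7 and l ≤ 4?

Treat each shell separately and count matching orbitals:
n=4 → 16; n=5 → 25; n=6 → 25; n=7 → 25.
Orbitals: 16 + 25 + 25 + 25 = 91. Including both spin states (ms = ±1/2) gives 2 × 91 = 182 states.

182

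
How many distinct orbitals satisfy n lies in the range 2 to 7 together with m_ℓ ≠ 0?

Count contributing orbitals for each principal shell:
n=2 → 2; n=3 → 6; n=4 → 12; n=5 → 20; n=6 → 30; n=7 → 42.
Total orbitals: 2 + 6 + 12 + 20 + 30 + 42 = 112.

112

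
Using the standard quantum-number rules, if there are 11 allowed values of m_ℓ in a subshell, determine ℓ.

ℓ = 5 (h)

m_ℓ ranges over 2ℓ+1 integers, so 2ℓ+1 = 11 ⇒ ℓ = 5.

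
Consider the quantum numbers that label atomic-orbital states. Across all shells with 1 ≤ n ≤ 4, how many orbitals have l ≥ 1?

Go shell by shell, enumerating (l, ml) with l ≥ 1:
n=2 → 3; n=3 → 8; n=4 → 15.
Total orbitals: 3 + 8 + 15 = 26.

26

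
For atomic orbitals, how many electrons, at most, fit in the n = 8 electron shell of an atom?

128

A shell holds 2n² electrons: 2 × 8² = 2 × 64 = 128.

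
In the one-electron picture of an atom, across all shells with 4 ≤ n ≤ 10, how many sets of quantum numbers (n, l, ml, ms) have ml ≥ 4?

112

Per-shell orbital counts meeting the constraint:
n=5 → 1; n=6 → 3; n=7 → 6; n=8 → 10; n=9 → 15; n=10 → 21.
Orbitals: 1 + 3 + 6 + 10 + 15 + 21 = 56. Including both spin states (ms = ±1/2) gives 2 × 56 = 112 states.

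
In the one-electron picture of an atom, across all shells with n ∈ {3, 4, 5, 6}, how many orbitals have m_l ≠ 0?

68

Treat each shell separately and count matching orbitals:
n=3 → 6; n=4 → 12; n=5 → 20; n=6 → 30.
Total orbitals: 6 + 12 + 20 + 30 = 68.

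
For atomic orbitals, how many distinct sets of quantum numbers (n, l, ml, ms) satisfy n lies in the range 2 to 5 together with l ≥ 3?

Count contributing orbitals for each principal shell:
n=4 → 7; n=5 → 16.
Orbitals: 7 + 16 = 23. Including both spin states (ms = ±1/2) gives 2 × 23 = 46 states.

46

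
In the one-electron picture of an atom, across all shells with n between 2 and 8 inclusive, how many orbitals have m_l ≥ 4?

20

For each n in the range, tally the orbitals obeying m_l ≥ 4:
n=5 → 1; n=6 → 3; n=7 → 6; n=8 → 10.
Total orbitals: 1 + 3 + 6 + 10 = 20.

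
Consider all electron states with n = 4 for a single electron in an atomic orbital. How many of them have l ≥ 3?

14

Go through l = 0, …, 3 (the values permitted for n = 4).
Orbitals with l ≥ 3, by l: l=3 → 7.
Orbitals: 7. Each orbital carries two spin states, so 7 × 2 = 14 states.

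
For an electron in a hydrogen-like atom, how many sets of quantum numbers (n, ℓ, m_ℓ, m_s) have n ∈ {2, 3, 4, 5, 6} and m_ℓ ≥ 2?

40

Treat each shell separately and count matching orbitals:
n=3 → 1; n=4 → 3; n=5 → 6; n=6 → 10.
Orbitals: 1 + 3 + 6 + 10 = 20. Including both spin states (m_s = ±1/2) gives 2 × 20 = 40 states.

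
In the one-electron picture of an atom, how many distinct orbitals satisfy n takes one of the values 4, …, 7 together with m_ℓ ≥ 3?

Treat each shell separately and count matching orbitals:
n=4 → 1; n=5 → 3; n=6 → 6; n=7 → 10.
Total orbitals: 1 + 3 + 6 + 10 = 20.

20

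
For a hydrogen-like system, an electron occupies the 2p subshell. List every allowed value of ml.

The 2p subshell has l = 1, and ml takes every integer from −l to +l. With l = 1 that gives the 3 values -1, 0, 1.

-1, 0, 1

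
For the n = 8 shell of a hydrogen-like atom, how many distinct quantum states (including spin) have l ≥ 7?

30

With n = 8 the allowed l are 0, 1, …, 7.
Orbitals with l ≥ 7, by l: l=7 → 15.
Orbitals: 15. Each orbital carries two spin states, so 15 × 2 = 30 states.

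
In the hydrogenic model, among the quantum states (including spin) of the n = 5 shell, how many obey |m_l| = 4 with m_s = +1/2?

2

The n = 5 shell has l = 0 through 4; check each.
Per l-value: l=4 → 2.
Orbitals: 2. With m_s fixed to a single value there is one state per orbital, giving 2 states.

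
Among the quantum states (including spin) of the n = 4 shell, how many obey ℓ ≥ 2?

Go through ℓ = 0, …, 3 (the values permitted for n = 4).
Orbitals with ℓ ≥ 2, by ℓ: ℓ=2 → 5; ℓ=3 → 7.
Orbitals: 5 + 7 = 12. Each orbital carries two spin states, so 12 × 2 = 24 states.

24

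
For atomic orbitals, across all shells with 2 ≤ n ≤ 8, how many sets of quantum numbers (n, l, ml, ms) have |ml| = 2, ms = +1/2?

Treat each shell separately and count matching orbitals:
n=3 → 2; n=4 → 4; n=5 → 6; n=6 → 8; n=7 → 10; n=8 → 12.
Orbitals: 2 + 4 + 6 + 8 + 10 + 12 = 42. With ms fixed to +1/2 there is one state per orbital, so 42 states.

42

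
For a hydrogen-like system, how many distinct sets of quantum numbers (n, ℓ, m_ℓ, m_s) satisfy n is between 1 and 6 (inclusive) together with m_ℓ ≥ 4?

8

Go shell by shell, enumerating (ℓ, m_ℓ) with m_ℓ ≥ 4:
n=5 → 1; n=6 → 3.
Orbitals: 1 + 3 = 4. Including both spin states (m_s = ±1/2) gives 2 × 4 = 8 states.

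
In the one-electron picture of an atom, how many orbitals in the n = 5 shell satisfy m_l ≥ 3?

3

Orbitals with m_l ≥ 3, by l: l=3 → 1; l=4 → 2.
Total orbitals: 1 + 2 = 3.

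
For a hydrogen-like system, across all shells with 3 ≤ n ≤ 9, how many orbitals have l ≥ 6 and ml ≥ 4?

Treat each shell separately and count matching orbitals:
n=7 → 3; n=8 → 7; n=9 → 12.
Total orbitals: 3 + 7 + 12 = 22.

22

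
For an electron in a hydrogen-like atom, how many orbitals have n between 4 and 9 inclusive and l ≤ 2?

54

Go shell by shell, enumerating (l, m_l) with l ≤ 2:
n=4 → 9; n=5 → 9; n=6 → 9; n=7 → 9; n=8 → 9; n=9 → 9.
Total orbitals: 9 + 9 + 9 + 9 + 9 + 9 = 54.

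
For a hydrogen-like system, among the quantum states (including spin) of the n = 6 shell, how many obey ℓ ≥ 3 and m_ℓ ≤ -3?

12

Orbitals with ℓ ≥ 3 and m_ℓ ≤ -3, by ℓ: ℓ=3 → 1; ℓ=4 → 2; ℓ=5 → 3.
Orbitals: 1 + 2 + 3 = 6. Each orbital carries two spin states, so 6 × 2 = 12 states.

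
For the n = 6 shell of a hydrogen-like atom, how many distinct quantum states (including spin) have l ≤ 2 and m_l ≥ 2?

2

The n = 6 shell has l = 0 through 5; check each.
The (l, m_l) pairs meeting l ≤ 2 and m_l ≥ 2 give: l=2 → 1.
Orbitals: 1. Each orbital carries two spin states, so 1 × 2 = 2 states.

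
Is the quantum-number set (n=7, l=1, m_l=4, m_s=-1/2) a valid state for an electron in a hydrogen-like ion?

No

The magnetic quantum number must satisfy −l ≤ m_l ≤ l. With l = 1, m_l can only be -1, 0, 1, so m_l = 4 is forbidden.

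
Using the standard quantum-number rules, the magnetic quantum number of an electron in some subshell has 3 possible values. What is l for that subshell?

ml ranges over 2l+1 integers, so 2l+1 = 3 ⇒ l = 1.

l = 1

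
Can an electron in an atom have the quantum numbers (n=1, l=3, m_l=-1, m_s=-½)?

The orbital quantum number must satisfy 0 ≤ l ≤ n−1. With n = 1 the allowed l values are 0, so l = 3 is out of range.

No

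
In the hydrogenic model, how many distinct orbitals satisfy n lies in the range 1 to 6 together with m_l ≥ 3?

10

Work shell by shell — for each n, count the (l, m_l) pairs that satisfy m_l ≥ 3:
n=4 → 1; n=5 → 3; n=6 → 6.
Total orbitals: 1 + 3 + 6 = 10.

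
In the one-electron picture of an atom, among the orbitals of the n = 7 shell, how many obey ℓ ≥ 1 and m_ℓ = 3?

4

The n = 7 shell has ℓ = 0 through 6; check each.
Per ℓ-value: ℓ=3 → 1; ℓ=4 → 1; ℓ=5 → 1; ℓ=6 → 1.
Total orbitals: 1 + 1 + 1 + 1 = 4.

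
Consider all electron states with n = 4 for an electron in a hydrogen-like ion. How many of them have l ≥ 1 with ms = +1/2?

15

Contributions: l=1 → 3; l=2 → 5; l=3 → 7.
Orbitals: 3 + 5 + 7 = 15. With ms fixed to a single value there is one state per orbital, giving 15 states.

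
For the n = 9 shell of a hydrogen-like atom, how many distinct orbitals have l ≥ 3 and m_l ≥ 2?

For n = 9, l ranges over 0 … 8.
The (l, m_l) pairs meeting l ≥ 3 and m_l ≥ 2 give: l=3 → 2; l=4 → 3; l=5 → 4; l=6 → 5; l=7 → 6; l=8 → 7.
Total orbitals: 2 + 3 + 4 + 5 + 6 + 7 = 27.

27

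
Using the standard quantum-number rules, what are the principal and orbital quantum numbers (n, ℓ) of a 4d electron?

n = 4, ℓ = 2

The leading integer gives n = 4; the letter 'd' means ℓ = 2.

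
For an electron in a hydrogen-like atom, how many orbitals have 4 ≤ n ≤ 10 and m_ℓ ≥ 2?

119

Count contributing orbitals for each principal shell:
n=4 → 3; n=5 → 6; n=6 → 10; n=7 → 15; n=8 → 21; n=9 → 28; n=10 → 36.
Total orbitals: 3 + 6 + 10 + 15 + 21 + 28 + 36 = 119.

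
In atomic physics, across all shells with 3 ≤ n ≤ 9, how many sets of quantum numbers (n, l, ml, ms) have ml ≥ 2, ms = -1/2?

For each n in the range, tally the orbitals obeying ml ≥ 2:
n=3 → 1; n=4 → 3; n=5 → 6; n=6 → 10; n=7 → 15; n=8 → 21; n=9 → 28.
Orbitals: 1 + 3 + 6 + 10 + 15 + 21 + 28 = 84. With ms fixed to -1/2 there is one state per orbital, so 84 states.

84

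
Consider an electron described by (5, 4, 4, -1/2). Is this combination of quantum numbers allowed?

n = 5 is a positive integer. l = 4 satisfies 0 ≤ l ≤ n−1 = 4. ml = 4 lies in the range −l … +l (here −4 … 4). ms = -1/2 is one of ±1/2.
All four constraints are satisfied.

Yes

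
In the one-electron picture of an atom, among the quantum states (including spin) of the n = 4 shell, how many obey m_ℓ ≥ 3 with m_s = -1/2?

Go through ℓ = 0, …, 3 (the values permitted for n = 4).
Contributions: ℓ=3 → 1.
Orbitals: 1. With m_s fixed to a single value there is one state per orbital, giving 1 state.

1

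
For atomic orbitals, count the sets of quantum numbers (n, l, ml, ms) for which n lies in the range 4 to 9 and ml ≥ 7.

8

Work shell by shell — for each n, count the (l, ml) pairs that satisfy ml ≥ 7:
n=8 → 1; n=9 → 3.
Orbitals: 1 + 3 = 4. Including both spin states (ms = ±1/2) gives 2 × 4 = 8 states.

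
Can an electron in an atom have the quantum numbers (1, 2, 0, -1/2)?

Invalid

The orbital quantum number must satisfy 0 ≤ ℓ ≤ n−1. With n = 1 the allowed ℓ values are 0, so ℓ = 2 is out of range.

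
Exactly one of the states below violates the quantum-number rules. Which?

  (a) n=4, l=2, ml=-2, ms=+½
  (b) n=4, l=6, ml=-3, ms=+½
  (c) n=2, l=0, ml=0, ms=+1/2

(b)

(b) has l = 6 ≥ n = 4, violating 0 ≤ l ≤ n−1.
The remaining sets (a), (c) satisfy all four rules.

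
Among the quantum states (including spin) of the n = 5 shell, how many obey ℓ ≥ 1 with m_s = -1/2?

The n = 5 shell has ℓ = 0 through 4; check each.
Contributions: ℓ=1 → 3; ℓ=2 → 5; ℓ=3 → 7; ℓ=4 → 9.
Orbitals: 3 + 5 + 7 + 9 = 24. With m_s fixed to a single value there is one state per orbital, giving 24 states.

24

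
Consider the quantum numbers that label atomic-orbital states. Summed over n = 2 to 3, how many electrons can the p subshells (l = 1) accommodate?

A p subshell (l = 1) exists for every n ≥ 2, so shells n = 2, 3 each contribute one — 2 subshells.
Since each p subshell holds 2(2·1+1) = 6 electrons, the total is 2 × 6 = 12.

12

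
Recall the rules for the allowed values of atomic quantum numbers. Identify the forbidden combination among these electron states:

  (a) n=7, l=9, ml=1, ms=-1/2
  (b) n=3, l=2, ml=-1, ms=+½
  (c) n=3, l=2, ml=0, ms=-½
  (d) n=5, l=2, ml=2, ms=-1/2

(a) has l = 9 ≥ n = 7, violating 0 ≤ l ≤ n−1.
The remaining sets (b), (c), (d) satisfy all four rules.

(a)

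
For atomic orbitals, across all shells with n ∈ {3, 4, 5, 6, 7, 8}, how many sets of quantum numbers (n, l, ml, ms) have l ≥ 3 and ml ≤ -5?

Count contributing orbitals for each principal shell:
n=6 → 1; n=7 → 3; n=8 → 6.
Orbitals: 1 + 3 + 6 = 10. Including both spin states (ms = ±1/2) gives 2 × 10 = 20 states.

20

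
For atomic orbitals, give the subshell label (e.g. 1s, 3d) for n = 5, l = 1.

l = 1 corresponds to the letter 'p', so the subshell is 5p.

5p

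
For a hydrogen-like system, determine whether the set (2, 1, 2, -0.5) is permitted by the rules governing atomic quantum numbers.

The magnetic quantum number must satisfy −l ≤ m_l ≤ l. With l = 1, m_l can only be -1, 0, 1, so m_l = 2 is forbidden.

No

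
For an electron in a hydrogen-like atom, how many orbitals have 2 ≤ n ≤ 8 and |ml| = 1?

56

Go shell by shell, enumerating (l, ml) with |ml| = 1:
n=2 → 2; n=3 → 4; n=4 → 6; n=5 → 8; n=6 → 10; n=7 → 12; n=8 → 14.
Total orbitals: 2 + 4 + 6 + 8 + 10 + 12 + 14 = 56.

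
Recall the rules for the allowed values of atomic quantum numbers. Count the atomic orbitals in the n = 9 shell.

The n = 9 shell contains n² = 9² = 81 orbitals.

81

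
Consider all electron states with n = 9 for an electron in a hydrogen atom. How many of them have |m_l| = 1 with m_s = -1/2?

With n = 9 the allowed l are 0, 1, …, 8.
Contributions: l=1 → 2; l=2 → 2; l=3 → 2; l=4 → 2; l=5 → 2; l=6 → 2; l=7 → 2; l=8 → 2.
Orbitals: 2 + 2 + 2 + 2 + 2 + 2 + 2 + 2 = 16. With m_s fixed to a single value there is one state per orbital, giving 16 states.

16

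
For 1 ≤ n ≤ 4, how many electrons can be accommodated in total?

60

Total orbitals = 1² + 2² + 3² + 4² = 30. Doubling for spin gives 60 electrons.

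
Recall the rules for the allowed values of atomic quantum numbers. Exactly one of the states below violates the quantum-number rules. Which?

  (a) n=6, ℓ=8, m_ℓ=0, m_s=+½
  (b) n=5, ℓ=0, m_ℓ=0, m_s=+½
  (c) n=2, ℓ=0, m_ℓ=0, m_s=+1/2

(a)

(a) has ℓ = 8 ≥ n = 6, violating 0 ≤ ℓ ≤ n−1.
The remaining sets (b), (c) satisfy all four rules.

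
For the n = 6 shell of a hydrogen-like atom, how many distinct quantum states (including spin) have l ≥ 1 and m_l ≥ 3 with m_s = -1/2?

Contributions: l=3 → 1; l=4 → 2; l=5 → 3.
Orbitals: 1 + 2 + 3 = 6. With m_s fixed to a single value there is one state per orbital, giving 6 states.

6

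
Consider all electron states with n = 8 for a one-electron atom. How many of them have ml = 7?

For n = 8, l ranges over 0 … 7.
Orbitals with ml = 7, by l: l=7 → 1.
Orbitals: 1. Each orbital carries two spin states, so 1 × 2 = 2 states.

2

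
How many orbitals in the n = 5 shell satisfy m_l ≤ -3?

3

Orbitals with m_l ≤ -3, by l: l=3 → 1; l=4 → 2.
Total orbitals: 1 + 2 = 3.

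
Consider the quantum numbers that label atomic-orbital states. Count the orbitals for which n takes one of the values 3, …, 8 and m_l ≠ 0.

166

Count contributing orbitals for each principal shell:
n=3 → 6; n=4 → 12; n=5 → 20; n=6 → 30; n=7 → 42; n=8 → 56.
Total orbitals: 6 + 12 + 20 + 30 + 42 + 56 = 166.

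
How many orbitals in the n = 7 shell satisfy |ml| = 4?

6

Per l-value: l=4 → 2; l=5 → 2; l=6 → 2.
Total orbitals: 2 + 2 + 2 = 6.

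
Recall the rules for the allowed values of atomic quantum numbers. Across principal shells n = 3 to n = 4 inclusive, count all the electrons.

Shell n has n² orbitals: 3²=9 + 4²=16 = 25 orbitals.
Two spin states per orbital: 2 × 25 = 50 electrons.

50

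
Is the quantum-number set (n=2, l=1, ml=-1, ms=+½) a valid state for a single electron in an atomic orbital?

Valid

n = 2 is a positive integer. l = 1 satisfies 0 ≤ l ≤ n−1 = 1. ml = -1 lies in the range −l … +l (here −1 … 1). ms = +1/2 is one of ±1/2.
All four constraints are satisfied.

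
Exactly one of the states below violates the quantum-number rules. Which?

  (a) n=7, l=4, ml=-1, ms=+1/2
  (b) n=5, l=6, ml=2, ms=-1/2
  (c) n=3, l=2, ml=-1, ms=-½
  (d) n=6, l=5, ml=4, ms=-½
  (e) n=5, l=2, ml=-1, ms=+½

(b)

(b) has l = 6 ≥ n = 5, violating 0 ≤ l ≤ n−1.
The remaining sets (a), (c), (d), (e) satisfy all four rules.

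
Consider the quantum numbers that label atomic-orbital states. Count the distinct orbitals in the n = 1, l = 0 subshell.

A subshell has 2l+1 orbitals; with l = 0, that's 1.

1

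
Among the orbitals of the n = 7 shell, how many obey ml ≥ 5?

3

With n = 7 the allowed l are 0, 1, …, 6.
The (l, ml) pairs meeting ml ≥ 5 give: l=5 → 1; l=6 → 2.
Total orbitals: 1 + 2 = 3.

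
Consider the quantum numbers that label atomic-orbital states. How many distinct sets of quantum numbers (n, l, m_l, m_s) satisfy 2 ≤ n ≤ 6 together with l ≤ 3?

Work shell by shell — for each n, count the (l, m_l) pairs that satisfy l ≤ 3:
n=2 → 4; n=3 → 9; n=4 → 16; n=5 → 16; n=6 → 16.
Orbitals: 4 + 9 + 16 + 16 + 16 = 61. Including both spin states (m_s = ±1/2) gives 2 × 61 = 122 states.

122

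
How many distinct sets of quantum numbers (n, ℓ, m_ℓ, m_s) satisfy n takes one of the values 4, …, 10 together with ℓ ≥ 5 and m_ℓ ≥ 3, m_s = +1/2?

65

Treat each shell separately and count matching orbitals:
n=6 → 3; n=7 → 7; n=8 → 12; n=9 → 18; n=10 → 25.
Orbitals: 3 + 7 + 12 + 18 + 25 = 65. With m_s fixed to +1/2 there is one state per orbital, so 65 states.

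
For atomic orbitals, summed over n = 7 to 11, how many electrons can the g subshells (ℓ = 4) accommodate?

A g subshell (ℓ = 4) exists for every n ≥ 5, so shells n = 7, 8, 9, 10, 11 each contribute one — 5 subshells.
Since each g subshell holds 2(2·4+1) = 18 electrons, the total is 5 × 18 = 90.

90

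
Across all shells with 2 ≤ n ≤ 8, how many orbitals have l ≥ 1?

196

Go shell by shell, enumerating (l, m_l) with l ≥ 1:
n=2 → 3; n=3 → 8; n=4 → 15; n=5 → 24; n=6 → 35; n=7 → 48; n=8 → 63.
Total orbitals: 3 + 8 + 15 + 24 + 35 + 48 + 63 = 196.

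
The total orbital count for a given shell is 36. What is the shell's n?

n = 6

n² = 36 ⇒ n = 6.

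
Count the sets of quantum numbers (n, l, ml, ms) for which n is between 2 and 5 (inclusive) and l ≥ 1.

100

Work shell by shell — for each n, count the (l, ml) pairs that satisfy l ≥ 1:
n=2 → 3; n=3 → 8; n=4 → 15; n=5 → 24.
Orbitals: 3 + 8 + 15 + 24 = 50. Including both spin states (ms = ±1/2) gives 2 × 50 = 100 states.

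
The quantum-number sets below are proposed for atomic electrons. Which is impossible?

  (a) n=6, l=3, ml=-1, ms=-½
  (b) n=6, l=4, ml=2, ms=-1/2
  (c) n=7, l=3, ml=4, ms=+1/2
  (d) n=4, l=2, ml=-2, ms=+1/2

(c) has |ml| = 4 > l = 3, violating −l ≤ ml ≤ l.
The remaining sets (a), (b), (d) satisfy all four rules.

(c)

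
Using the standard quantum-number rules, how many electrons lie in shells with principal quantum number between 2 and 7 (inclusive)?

Shell n has n² orbitals: 2²=4 + 3²=9 + 4²=16 + 5²=25 + 6²=36 + 7²=49 = 139 orbitals.
Two spin states per orbital: 2 × 139 = 278 electrons.

278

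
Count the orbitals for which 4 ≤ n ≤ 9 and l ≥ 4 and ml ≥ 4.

Per-shell orbital counts meeting the constraint:
n=5 → 1; n=6 → 3; n=7 → 6; n=8 → 10; n=9 → 15.
Total orbitals: 1 + 3 + 6 + 10 + 15 = 35.

35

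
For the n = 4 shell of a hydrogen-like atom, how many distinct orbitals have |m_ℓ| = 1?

6

With n = 4 the allowed ℓ are 0, 1, …, 3.
Per ℓ-value: ℓ=1 → 2; ℓ=2 → 2; ℓ=3 → 2.
Total orbitals: 2 + 2 + 2 = 6.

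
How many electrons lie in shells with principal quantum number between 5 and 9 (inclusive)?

Shell n has n² orbitals: 5²=25 + 6²=36 + 7²=49 + 8²=64 + 9²=81 = 255 orbitals.
Two spin states per orbital: 2 × 255 = 510 electrons.

510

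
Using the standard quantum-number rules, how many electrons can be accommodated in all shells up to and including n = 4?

Total orbitals = 1² + 2² + 3² + 4² = 30. Doubling for spin gives 60 electrons.

60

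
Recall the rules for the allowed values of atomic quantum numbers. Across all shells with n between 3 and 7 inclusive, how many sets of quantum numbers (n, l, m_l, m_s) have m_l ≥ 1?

Work shell by shell — for each n, count the (l, m_l) pairs that satisfy m_l ≥ 1:
n=3 → 3; n=4 → 6; n=5 → 10; n=6 → 15; n=7 → 21.
Orbitals: 3 + 6 + 10 + 15 + 21 = 55. Including both spin states (m_s = ±1/2) gives 2 × 55 = 110 states.

110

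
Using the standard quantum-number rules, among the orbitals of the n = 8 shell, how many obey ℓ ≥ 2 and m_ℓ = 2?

Per ℓ-value: ℓ=2 → 1; ℓ=3 → 1; ℓ=4 → 1; ℓ=5 → 1; ℓ=6 → 1; ℓ=7 → 1.
Total orbitals: 1 + 1 + 1 + 1 + 1 + 1 = 6.

6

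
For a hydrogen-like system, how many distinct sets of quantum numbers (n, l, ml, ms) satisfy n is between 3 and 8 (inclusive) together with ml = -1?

54

Work shell by shell — for each n, count the (l, ml) pairs that satisfy ml = -1:
n=3 → 2; n=4 → 3; n=5 → 4; n=6 → 5; n=7 → 6; n=8 → 7.
Orbitals: 2 + 3 + 4 + 5 + 6 + 7 = 27. Including both spin states (ms = ±1/2) gives 2 × 27 = 54 states.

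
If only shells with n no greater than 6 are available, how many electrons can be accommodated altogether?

Total orbitals = 1² + 2² + 3² + 4² + 5² + 6² = 91. Doubling for spin gives 182 electrons.

182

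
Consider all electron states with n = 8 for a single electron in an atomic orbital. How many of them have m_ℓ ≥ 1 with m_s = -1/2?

28

The n = 8 shell has ℓ = 0 through 7; check each.
Orbitals with m_ℓ ≥ 1, by ℓ: ℓ=1 → 1; ℓ=2 → 2; ℓ=3 → 3; ℓ=4 → 4; ℓ=5 → 5; ℓ=6 → 6; ℓ=7 → 7.
Orbitals: 1 + 2 + 3 + 4 + 5 + 6 + 7 = 28. With m_s fixed to a single value there is one state per orbital, giving 28 states.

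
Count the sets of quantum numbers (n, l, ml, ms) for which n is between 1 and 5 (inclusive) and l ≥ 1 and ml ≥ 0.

Count contributing orbitals for each principal shell:
n=2 → 2; n=3 → 5; n=4 → 9; n=5 → 14.
Orbitals: 2 + 5 + 9 + 14 = 30. Including both spin states (ms = ±1/2) gives 2 × 30 = 60 states.

60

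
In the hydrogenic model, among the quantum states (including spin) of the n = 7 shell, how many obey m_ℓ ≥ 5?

Go through ℓ = 0, …, 6 (the values permitted for n = 7).
Per ℓ-value: ℓ=5 → 1; ℓ=6 → 2.
Orbitals: 1 + 2 = 3. Each orbital carries two spin states, so 3 × 2 = 6 states.

6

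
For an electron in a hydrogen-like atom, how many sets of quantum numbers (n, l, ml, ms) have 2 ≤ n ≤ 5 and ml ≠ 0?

Per-shell orbital counts meeting the constraint:
n=2 → 2; n=3 → 6; n=4 → 12; n=5 → 20.
Orbitals: 2 + 6 + 12 + 20 = 40. Including both spin states (ms = ±1/2) gives 2 × 40 = 80 states.

80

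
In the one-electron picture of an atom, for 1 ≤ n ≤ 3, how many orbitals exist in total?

Total orbitals = 1² + 2² + 3² = 14.

14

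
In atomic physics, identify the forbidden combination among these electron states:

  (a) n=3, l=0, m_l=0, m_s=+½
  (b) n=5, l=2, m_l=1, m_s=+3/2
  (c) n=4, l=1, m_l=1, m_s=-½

(b)

(b) has m_s = +3/2, but an electron's spin must be ±1/2.
The remaining sets (a), (c) satisfy all four rules.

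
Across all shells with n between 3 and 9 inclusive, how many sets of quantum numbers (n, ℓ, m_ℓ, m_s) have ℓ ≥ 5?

260

Treat each shell separately and count matching orbitals:
n=6 → 11; n=7 → 24; n=8 → 39; n=9 → 56.
Orbitals: 11 + 24 + 39 + 56 = 130. Including both spin states (m_s = ±1/2) gives 2 × 130 = 260 states.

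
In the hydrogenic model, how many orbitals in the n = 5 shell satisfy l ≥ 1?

With n = 5 the allowed l are 0, 1, …, 4.
The (l, m_l) pairs meeting l ≥ 1 give: l=1 → 3; l=2 → 5; l=3 → 7; l=4 → 9.
Total orbitals: 3 + 5 + 7 + 9 = 24.

24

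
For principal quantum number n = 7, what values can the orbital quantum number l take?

0, 1, 2, 3, 4, 5, 6

l is an integer with 0 ≤ l ≤ n−1, so for n = 7: l = 0, 1, 2, 3, 4, 5, 6.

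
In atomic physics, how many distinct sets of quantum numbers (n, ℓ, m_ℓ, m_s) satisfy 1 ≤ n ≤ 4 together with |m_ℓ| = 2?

12

Per-shell orbital counts meeting the constraint:
n=3 → 2; n=4 → 4.
Orbitals: 2 + 4 = 6. Including both spin states (m_s = ±1/2) gives 2 × 6 = 12 states.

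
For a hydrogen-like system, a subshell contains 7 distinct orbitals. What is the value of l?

2l+1 = 7 gives l = 3.

l = 3 (f)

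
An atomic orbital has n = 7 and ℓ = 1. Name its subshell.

7p

ℓ = 1 corresponds to the letter 'p', so the subshell is 7p.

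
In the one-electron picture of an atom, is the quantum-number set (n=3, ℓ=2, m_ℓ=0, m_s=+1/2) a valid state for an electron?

Valid

n = 3 is a positive integer. ℓ = 2 satisfies 0 ≤ ℓ ≤ n−1 = 2. m_ℓ = 0 lies in the range −ℓ … +ℓ (here −2 … 2). m_s = +1/2 is one of ±1/2.
All four constraints are satisfied.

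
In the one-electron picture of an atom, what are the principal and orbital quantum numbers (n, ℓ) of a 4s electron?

n = 4, ℓ = 0

The leading integer gives n = 4; the letter 's' means ℓ = 0.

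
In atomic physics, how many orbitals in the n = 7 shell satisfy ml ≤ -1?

With n = 7 the allowed l are 0, 1, …, 6.
The (l, ml) pairs meeting ml ≤ -1 give: l=1 → 1; l=2 → 2; l=3 → 3; l=4 → 4; l=5 → 5; l=6 → 6.
Total orbitals: 1 + 2 + 3 + 4 + 5 + 6 = 21.

21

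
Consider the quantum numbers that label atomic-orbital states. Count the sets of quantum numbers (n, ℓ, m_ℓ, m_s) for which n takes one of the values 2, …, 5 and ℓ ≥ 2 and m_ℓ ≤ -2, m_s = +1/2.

Go shell by shell, enumerating (ℓ, m_ℓ) with ℓ ≥ 2 and m_ℓ ≤ -2:
n=3 → 1; n=4 → 3; n=5 → 6.
Orbitals: 1 + 3 + 6 = 10. With m_s fixed to +1/2 there is one state per orbital, so 10 states.

10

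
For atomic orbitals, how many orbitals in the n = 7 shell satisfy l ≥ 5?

Go through l = 0, …, 6 (the values permitted for n = 7).
The (l, m_l) pairs meeting l ≥ 5 give: l=5 → 11; l=6 → 13.
Total orbitals: 11 + 13 = 24.

24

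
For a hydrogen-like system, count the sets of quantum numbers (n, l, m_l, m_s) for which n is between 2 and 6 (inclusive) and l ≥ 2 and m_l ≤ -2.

Per-shell orbital counts meeting the constraint:
n=3 → 1; n=4 → 3; n=5 → 6; n=6 → 10.
Orbitals: 1 + 3 + 6 + 10 = 20. Including both spin states (m_s = ±1/2) gives 2 × 20 = 40 states.

40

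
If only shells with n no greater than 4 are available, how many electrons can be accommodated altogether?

60

Total orbitals = 1² + 2² + 3² + 4² = 30. Doubling for spin gives 60 electrons.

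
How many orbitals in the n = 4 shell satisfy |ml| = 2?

Go through l = 0, …, 3 (the values permitted for n = 4).
Per l-value: l=2 → 2; l=3 → 2.
Total orbitals: 2 + 2 = 4.

4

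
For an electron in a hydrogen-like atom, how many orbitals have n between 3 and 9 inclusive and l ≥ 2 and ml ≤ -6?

Count contributing orbitals for each principal shell:
n=7 → 1; n=8 → 3; n=9 → 6.
Total orbitals: 1 + 3 + 6 = 10.

10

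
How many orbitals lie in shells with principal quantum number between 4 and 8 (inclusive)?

190

Shell n has n² orbitals: 4²=16 + 5²=25 + 6²=36 + 7²=49 + 8²=64 = 190 orbitals.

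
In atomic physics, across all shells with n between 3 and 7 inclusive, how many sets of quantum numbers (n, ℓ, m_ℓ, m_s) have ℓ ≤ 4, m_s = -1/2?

100

Count contributing orbitals for each principal shell:
n=3 → 9; n=4 → 16; n=5 → 25; n=6 → 25; n=7 → 25.
Orbitals: 9 + 16 + 25 + 25 + 25 = 100. With m_s fixed to -1/2 there is one state per orbital, so 100 states.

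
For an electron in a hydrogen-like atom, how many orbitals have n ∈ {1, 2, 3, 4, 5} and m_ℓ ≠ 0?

40

Count contributing orbitals for each principal shell:
n=2 → 2; n=3 → 6; n=4 → 12; n=5 → 20.
Total orbitals: 2 + 6 + 12 + 20 = 40.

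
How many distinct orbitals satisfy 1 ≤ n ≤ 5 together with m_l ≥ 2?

10

Work shell by shell — for each n, count the (l, m_l) pairs that satisfy m_l ≥ 2:
n=3 → 1; n=4 → 3; n=5 → 6.
Total orbitals: 1 + 3 + 6 = 10.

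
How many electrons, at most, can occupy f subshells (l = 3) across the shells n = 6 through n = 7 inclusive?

An f subshell (l = 3) exists for every n ≥ 4, so shells n = 6, 7 each contribute one — 2 subshells.
Since each f subshell holds 2(2·3+1) = 14 electrons, the total is 2 × 14 = 28.

28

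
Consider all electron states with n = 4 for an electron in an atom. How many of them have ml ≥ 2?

6

Orbitals with ml ≥ 2, by l: l=2 → 1; l=3 → 2.
Orbitals: 1 + 2 = 3. Each orbital carries two spin states, so 3 × 2 = 6 states.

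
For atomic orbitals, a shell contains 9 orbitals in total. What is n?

n² = 9 ⇒ n = 3.

n = 3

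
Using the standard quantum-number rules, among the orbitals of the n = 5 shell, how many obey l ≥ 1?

24

With n = 5 the allowed l are 0, 1, …, 4.
Orbitals with l ≥ 1, by l: l=1 → 3; l=2 → 5; l=3 → 7; l=4 → 9.
Total orbitals: 3 + 5 + 7 + 9 = 24.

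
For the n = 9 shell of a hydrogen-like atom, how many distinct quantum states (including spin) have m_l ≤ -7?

The n = 9 shell has l = 0 through 8; check each.
Contributions: l=7 → 1; l=8 → 2.
Orbitals: 1 + 2 = 3. Each orbital carries two spin states, so 3 × 2 = 6 states.

6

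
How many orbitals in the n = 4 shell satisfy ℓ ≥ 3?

The n = 4 shell has ℓ = 0 through 3; check each.
Orbitals with ℓ ≥ 3, by ℓ: ℓ=3 → 7.
Total orbitals: 7.

7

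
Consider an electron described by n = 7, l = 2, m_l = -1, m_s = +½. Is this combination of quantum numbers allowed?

n = 7 is a positive integer. l = 2 satisfies 0 ≤ l ≤ n−1 = 6. m_l = -1 lies in the range −l … +l (here −2 … 2). m_s = +1/2 is one of ±1/2.
All four constraints are satisfied.

Valid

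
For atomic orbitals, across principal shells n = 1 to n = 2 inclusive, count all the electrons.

Shell n has n² orbitals: 1²=1 + 2²=4 = 5 orbitals.
Two spin states per orbital: 2 × 5 = 10 electrons.

10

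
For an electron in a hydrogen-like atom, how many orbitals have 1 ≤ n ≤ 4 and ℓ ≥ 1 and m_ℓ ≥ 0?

16

Per-shell orbital counts meeting the constraint:
n=2 → 2; n=3 → 5; n=4 → 9.
Total orbitals: 2 + 5 + 9 = 16.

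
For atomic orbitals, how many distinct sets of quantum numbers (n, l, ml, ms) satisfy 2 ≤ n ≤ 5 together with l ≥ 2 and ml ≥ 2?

Go shell by shell, enumerating (l, ml) with l ≥ 2 and ml ≥ 2:
n=3 → 1; n=4 → 3; n=5 → 6.
Orbitals: 1 + 3 + 6 = 10. Including both spin states (ms = ±1/2) gives 2 × 10 = 20 states.

20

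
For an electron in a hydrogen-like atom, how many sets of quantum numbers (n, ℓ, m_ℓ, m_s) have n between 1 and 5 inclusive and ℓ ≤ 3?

Count contributing orbitals for each principal shell:
n=1 → 1; n=2 → 4; n=3 → 9; n=4 → 16; n=5 → 16.
Orbitals: 1 + 4 + 9 + 16 + 16 = 46. Including both spin states (m_s = ±1/2) gives 2 × 46 = 92 states.

92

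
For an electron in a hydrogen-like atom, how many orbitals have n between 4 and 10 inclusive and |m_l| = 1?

Treat each shell separately and count matching orbitals:
n=4 → 6; n=5 → 8; n=6 → 10; n=7 → 12; n=8 → 14; n=9 → 16; n=10 → 18.
Total orbitals: 6 + 8 + 10 + 12 + 14 + 16 + 18 = 84.

84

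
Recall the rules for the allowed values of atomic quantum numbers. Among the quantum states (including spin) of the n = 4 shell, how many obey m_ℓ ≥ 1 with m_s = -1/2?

With n = 4 the allowed ℓ are 0, 1, …, 3.
Per ℓ-value: ℓ=1 → 1; ℓ=2 → 2; ℓ=3 → 3.
Orbitals: 1 + 2 + 3 = 6. With m_s fixed to a single value there is one state per orbital, giving 6 states.

6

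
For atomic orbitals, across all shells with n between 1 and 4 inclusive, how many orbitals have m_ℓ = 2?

Work shell by shell — for each n, count the (ℓ, m_ℓ) pairs that satisfy m_ℓ = 2:
n=3 → 1; n=4 → 2.
Total orbitals: 1 + 2 = 3.

3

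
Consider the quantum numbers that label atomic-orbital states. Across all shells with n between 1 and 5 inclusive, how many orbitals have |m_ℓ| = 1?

Per-shell orbital counts meeting the constraint:
n=2 → 2; n=3 → 4; n=4 → 6; n=5 → 8.
Total orbitals: 2 + 4 + 6 + 8 = 20.

20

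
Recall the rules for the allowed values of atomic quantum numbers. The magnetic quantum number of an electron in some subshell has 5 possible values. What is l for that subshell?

ml ranges over 2l+1 integers, so 2l+1 = 5 ⇒ l = 2.

l = 2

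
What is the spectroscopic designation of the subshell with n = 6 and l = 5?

6h

l = 5 corresponds to the letter 'h', so the subshell is 6h.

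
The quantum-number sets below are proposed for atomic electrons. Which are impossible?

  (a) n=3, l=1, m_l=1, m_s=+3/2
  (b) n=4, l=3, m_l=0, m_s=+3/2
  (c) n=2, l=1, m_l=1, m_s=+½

(a) and (b)

(a) has m_s = +3/2, but an electron's spin must be ±1/2.
(b) has m_s = +3/2, but an electron's spin must be ±1/2.
The remaining set (c) satisfies all four rules.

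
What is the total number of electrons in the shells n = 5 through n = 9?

Shell n has n² orbitals: 5²=25 + 6²=36 + 7²=49 + 8²=64 + 9²=81 = 255 orbitals.
Two spin states per orbital: 2 × 255 = 510 electrons.

510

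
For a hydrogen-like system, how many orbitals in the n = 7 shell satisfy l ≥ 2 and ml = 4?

For n = 7, l ranges over 0 … 6.
Per l-value: l=4 → 1; l=5 → 1; l=6 → 1.
Total orbitals: 1 + 1 + 1 = 3.

3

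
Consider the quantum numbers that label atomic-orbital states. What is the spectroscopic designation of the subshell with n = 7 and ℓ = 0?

ℓ = 0 corresponds to the letter 's', so the subshell is 7s.

7s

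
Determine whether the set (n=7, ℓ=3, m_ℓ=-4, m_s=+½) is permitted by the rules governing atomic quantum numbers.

Not allowed

The magnetic quantum number must satisfy −ℓ ≤ m_ℓ ≤ ℓ. With ℓ = 3, m_ℓ can only be -3, -2, -1, 0, 1, 2, 3, so m_ℓ = -4 is forbidden.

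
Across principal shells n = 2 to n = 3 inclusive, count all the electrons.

26

Shell n has n² orbitals: 2²=4 + 3²=9 = 13 orbitals.
Two spin states per orbital: 2 × 13 = 26 electrons.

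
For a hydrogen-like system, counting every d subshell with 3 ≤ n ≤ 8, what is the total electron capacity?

60

A d subshell (l = 2) exists for every n ≥ 3, so shells n = 3, 4, 5, 6, 7, 8 each contribute one — 6 subshells.
Since each d subshell holds 2(2·2+1) = 10 electrons, the total is 6 × 10 = 60.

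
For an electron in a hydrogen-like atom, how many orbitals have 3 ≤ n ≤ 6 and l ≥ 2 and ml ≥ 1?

30

Go shell by shell, enumerating (l, ml) with l ≥ 2 and ml ≥ 1:
n=3 → 2; n=4 → 5; n=5 → 9; n=6 → 14.
Total orbitals: 2 + 5 + 9 + 14 = 30.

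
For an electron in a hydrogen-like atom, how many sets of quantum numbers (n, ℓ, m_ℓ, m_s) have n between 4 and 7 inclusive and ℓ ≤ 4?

Go shell by shell, enumerating (ℓ, m_ℓ) with ℓ ≤ 4:
n=4 → 16; n=5 → 25; n=6 → 25; n=7 → 25.
Orbitals: 16 + 25 + 25 + 25 = 91. Including both spin states (m_s = ±1/2) gives 2 × 91 = 182 states.

182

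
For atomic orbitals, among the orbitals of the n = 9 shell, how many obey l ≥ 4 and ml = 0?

5

The n = 9 shell has l = 0 through 8; check each.
Orbitals with l ≥ 4 and ml = 0, by l: l=4 → 1; l=5 → 1; l=6 → 1; l=7 → 1; l=8 → 1.
Total orbitals: 1 + 1 + 1 + 1 + 1 = 5.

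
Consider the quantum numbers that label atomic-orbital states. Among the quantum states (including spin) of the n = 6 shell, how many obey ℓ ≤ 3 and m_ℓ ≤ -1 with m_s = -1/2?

Contributions: ℓ=1 → 1; ℓ=2 → 2; ℓ=3 → 3.
Orbitals: 1 + 2 + 3 = 6. With m_s fixed to a single value there is one state per orbital, giving 6 states.

6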